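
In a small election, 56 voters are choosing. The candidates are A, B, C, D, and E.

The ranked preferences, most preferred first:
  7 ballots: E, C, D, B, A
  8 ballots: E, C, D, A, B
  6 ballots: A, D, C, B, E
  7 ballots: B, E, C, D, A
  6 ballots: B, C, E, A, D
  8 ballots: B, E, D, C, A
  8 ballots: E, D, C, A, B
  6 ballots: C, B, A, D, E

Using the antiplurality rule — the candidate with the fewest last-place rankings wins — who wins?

Last-place votes: A 22, B 16, C 0, D 6, E 12.

C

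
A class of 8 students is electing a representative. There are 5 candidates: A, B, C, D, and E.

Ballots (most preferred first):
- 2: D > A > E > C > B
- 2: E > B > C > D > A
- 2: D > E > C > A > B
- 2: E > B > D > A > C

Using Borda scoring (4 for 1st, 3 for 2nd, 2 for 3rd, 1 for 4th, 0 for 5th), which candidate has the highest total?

A: 2×3 + 2×0 + 2×1 + 2×1 = 10
B: 2×0 + 2×3 + 2×0 + 2×3 = 12
C: 2×1 + 2×2 + 2×2 + 2×0 = 10
D: 2×4 + 2×1 + 2×4 + 2×2 = 22
E: 2×2 + 2×4 + 2×3 + 2×4 = 26

E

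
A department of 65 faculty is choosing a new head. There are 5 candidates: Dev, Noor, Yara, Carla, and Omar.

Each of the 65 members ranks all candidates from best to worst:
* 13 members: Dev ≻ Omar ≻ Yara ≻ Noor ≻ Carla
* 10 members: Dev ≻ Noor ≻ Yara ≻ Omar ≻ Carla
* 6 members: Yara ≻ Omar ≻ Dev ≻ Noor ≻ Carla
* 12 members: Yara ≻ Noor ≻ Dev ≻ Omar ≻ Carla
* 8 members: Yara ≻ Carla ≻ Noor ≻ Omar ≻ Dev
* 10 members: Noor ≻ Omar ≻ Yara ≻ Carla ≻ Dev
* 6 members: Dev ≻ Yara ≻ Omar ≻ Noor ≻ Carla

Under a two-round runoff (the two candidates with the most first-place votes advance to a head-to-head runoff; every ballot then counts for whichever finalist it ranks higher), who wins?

Yara

Round 1 first-place votes: Dev 29, Noor 10, Yara 26, Carla 0, Omar 0. Dev and Yara advance.
Runoff: Dev is ranked above Yara on 29 ballots, Yara above Dev on 36.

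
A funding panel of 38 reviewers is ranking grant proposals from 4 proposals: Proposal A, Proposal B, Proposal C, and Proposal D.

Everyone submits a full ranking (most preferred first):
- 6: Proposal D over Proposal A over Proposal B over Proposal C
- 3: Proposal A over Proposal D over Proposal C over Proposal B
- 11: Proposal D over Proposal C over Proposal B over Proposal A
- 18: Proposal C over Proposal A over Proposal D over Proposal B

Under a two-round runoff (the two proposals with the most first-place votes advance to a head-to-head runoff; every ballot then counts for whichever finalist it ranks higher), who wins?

Round 1 first-place votes: Proposal A 3, Proposal B 0, Proposal C 18, Proposal D 17. Proposal C and Proposal D advance.
Runoff: Proposal C is ranked above Proposal D on 18 ballots, Proposal D above Proposal C on 20.

Proposal D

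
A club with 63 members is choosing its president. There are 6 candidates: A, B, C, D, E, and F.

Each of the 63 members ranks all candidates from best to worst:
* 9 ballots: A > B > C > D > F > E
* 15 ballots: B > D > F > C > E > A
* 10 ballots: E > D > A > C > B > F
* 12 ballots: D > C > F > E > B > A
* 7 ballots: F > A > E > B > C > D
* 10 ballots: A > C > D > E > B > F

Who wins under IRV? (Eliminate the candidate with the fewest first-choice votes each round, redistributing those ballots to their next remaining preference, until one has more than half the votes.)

Round 1: A 19, B 15, C 0, D 12, E 10, F 7. C eliminated.
Round 2: A 19, B 15, D 12, E 10, F 7. F eliminated.
Round 3: A 26, B 15, D 12, E 10. E eliminated.
Round 4: A 26, B 15, D 22. B eliminated.
Round 5: A 26, D 37. D has a majority (≥32).

D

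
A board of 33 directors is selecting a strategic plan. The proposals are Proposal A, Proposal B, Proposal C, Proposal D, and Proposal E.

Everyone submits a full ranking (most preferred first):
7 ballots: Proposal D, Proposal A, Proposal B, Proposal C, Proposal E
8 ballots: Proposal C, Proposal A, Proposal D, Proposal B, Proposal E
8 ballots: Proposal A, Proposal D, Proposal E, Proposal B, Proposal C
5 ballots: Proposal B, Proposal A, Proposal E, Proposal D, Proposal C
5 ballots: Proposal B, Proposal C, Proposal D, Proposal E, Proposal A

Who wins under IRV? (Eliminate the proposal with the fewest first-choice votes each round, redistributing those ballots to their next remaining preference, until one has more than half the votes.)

Proposal A

Round 1: Proposal A 8, Proposal B 10, Proposal C 8, Proposal D 7, Proposal E 0. Proposal E eliminated.
Round 2: Proposal A 8, Proposal B 10, Proposal C 8, Proposal D 7. Proposal D eliminated.
Round 3: Proposal A 15, Proposal B 10, Proposal C 8. Proposal C eliminated.
Round 4: Proposal A 23, Proposal B 10. Proposal A has a majority (≥17).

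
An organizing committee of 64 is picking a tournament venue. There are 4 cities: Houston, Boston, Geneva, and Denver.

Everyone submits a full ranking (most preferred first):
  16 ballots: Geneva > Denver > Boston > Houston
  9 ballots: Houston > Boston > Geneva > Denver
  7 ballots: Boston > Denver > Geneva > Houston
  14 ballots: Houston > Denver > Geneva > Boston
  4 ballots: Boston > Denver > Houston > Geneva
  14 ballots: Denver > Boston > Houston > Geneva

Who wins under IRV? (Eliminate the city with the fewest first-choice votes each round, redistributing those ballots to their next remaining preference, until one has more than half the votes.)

Round 1: Houston 23, Boston 11, Geneva 16, Denver 14. Boston eliminated.
Round 2: Houston 23, Geneva 16, Denver 25. Geneva eliminated.
Round 3: Houston 23, Denver 41. Denver has a majority (≥33).

Denver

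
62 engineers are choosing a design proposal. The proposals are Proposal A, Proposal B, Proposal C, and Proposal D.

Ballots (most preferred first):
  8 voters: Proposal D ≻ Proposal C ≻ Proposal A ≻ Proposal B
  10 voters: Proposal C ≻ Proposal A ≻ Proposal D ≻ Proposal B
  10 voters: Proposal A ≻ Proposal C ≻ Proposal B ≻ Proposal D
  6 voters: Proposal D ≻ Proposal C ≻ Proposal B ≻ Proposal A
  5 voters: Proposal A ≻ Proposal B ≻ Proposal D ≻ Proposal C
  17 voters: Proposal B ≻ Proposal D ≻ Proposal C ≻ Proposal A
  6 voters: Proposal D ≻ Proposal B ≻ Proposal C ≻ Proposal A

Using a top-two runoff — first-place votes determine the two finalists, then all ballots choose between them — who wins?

Round 1 first-place votes: Proposal A 15, Proposal B 17, Proposal C 10, Proposal D 20. Proposal D and Proposal B advance.
Runoff: Proposal D is ranked above Proposal B on 30 ballots, Proposal B above Proposal D on 32.

Proposal B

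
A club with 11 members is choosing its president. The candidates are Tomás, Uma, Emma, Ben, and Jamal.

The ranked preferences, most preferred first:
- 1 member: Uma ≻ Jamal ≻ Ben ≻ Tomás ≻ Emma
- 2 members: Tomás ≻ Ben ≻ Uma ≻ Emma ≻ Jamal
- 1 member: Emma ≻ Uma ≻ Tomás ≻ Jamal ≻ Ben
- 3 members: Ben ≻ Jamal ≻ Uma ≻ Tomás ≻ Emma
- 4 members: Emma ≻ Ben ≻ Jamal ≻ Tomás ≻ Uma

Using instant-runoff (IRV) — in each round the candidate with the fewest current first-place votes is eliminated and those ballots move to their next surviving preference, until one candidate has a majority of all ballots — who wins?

Round 1: Tomás 2, Uma 1, Emma 5, Ben 3, Jamal 0. Jamal eliminated.
Round 2: Tomás 2, Uma 1, Emma 5, Ben 3. Uma eliminated.
Round 3: Tomás 2, Emma 5, Ben 4. Tomás eliminated.
Round 4: Emma 5, Ben 6. Ben has a majority (≥6).

Ben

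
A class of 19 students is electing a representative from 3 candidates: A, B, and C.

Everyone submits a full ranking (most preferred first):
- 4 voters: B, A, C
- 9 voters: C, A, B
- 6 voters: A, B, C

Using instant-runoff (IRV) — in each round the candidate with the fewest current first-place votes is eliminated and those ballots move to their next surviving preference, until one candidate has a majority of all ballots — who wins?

Round 1: A 6, B 4, C 9. B eliminated.
Round 2: A 10, C 9. A has a majority (≥10).

A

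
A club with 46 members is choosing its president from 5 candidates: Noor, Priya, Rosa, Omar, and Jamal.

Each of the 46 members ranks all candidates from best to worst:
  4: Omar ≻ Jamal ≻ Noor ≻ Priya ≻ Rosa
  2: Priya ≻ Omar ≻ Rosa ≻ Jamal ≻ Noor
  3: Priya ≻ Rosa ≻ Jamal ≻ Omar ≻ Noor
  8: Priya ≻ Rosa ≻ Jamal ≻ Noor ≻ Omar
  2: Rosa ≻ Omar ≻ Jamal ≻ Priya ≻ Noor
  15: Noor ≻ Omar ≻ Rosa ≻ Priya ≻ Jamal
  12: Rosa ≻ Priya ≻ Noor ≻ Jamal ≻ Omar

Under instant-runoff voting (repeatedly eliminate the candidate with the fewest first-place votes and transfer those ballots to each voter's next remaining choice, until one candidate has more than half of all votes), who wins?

Round 1: Noor 15, Priya 13, Rosa 14, Omar 4, Jamal 0. Jamal eliminated.
Round 2: Noor 15, Priya 13, Rosa 14, Omar 4. Omar eliminated.
Round 3: Noor 19, Priya 13, Rosa 14. Priya eliminated.
Round 4: Noor 19, Rosa 27. Rosa has a majority (≥24).

Rosa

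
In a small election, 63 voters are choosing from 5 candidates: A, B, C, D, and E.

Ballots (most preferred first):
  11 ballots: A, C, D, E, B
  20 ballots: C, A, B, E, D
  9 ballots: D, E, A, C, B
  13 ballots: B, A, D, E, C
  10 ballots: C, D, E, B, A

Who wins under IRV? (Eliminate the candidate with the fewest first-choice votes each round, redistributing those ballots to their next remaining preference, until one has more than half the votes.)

Round 1: A 11, B 13, C 30, D 9, E 0. E eliminated.
Round 2: A 11, B 13, C 30, D 9. D eliminated.
Round 3: A 20, B 13, C 30. B eliminated.
Round 4: A 33, C 30. A has a majority (≥32).

A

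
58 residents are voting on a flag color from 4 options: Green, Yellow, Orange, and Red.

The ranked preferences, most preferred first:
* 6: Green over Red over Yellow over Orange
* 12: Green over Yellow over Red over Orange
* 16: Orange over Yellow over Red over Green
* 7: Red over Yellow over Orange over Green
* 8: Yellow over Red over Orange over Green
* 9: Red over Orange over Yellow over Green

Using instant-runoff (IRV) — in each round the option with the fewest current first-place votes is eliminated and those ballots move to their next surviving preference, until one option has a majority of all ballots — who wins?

Red

Round 1: Green 18, Yellow 8, Orange 16, Red 16. Yellow eliminated.
Round 2: Green 18, Orange 16, Red 24. Orange eliminated.
Round 3: Green 18, Red 40. Red has a majority (≥30).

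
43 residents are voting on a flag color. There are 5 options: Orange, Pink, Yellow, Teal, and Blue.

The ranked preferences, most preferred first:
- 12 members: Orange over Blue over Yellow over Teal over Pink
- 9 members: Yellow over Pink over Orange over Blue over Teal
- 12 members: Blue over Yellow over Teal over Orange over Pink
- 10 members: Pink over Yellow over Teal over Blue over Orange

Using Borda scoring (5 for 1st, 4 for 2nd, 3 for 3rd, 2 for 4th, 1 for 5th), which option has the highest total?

Yellow

Orange: 12×5 + 9×3 + 12×2 + 10×1 = 121
Pink: 12×1 + 9×4 + 12×1 + 10×5 = 110
Yellow: 12×3 + 9×5 + 12×4 + 10×4 = 169
Teal: 12×2 + 9×1 + 12×3 + 10×3 = 99
Blue: 12×4 + 9×2 + 12×5 + 10×2 = 146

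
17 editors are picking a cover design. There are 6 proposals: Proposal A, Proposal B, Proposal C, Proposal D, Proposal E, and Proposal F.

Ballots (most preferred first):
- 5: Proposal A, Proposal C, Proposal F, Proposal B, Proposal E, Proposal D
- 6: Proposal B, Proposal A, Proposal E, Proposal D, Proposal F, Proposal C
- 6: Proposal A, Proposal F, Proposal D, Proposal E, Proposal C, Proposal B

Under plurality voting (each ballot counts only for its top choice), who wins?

Proposal A

First-place votes: Proposal A 11, Proposal B 6, Proposal C 0, Proposal D 0, Proposal E 0, Proposal F 0.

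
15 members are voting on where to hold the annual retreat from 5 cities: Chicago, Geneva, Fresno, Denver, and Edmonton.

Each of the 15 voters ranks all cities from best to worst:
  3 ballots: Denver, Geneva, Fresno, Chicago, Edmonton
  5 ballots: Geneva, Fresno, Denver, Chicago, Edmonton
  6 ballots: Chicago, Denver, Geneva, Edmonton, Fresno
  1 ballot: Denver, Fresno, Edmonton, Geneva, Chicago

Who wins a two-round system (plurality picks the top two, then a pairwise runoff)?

Geneva

Round 1 first-place votes: Chicago 6, Geneva 5, Fresno 0, Denver 4, Edmonton 0. Chicago and Geneva advance.
Runoff: Chicago is ranked above Geneva on 6 ballots, Geneva above Chicago on 9.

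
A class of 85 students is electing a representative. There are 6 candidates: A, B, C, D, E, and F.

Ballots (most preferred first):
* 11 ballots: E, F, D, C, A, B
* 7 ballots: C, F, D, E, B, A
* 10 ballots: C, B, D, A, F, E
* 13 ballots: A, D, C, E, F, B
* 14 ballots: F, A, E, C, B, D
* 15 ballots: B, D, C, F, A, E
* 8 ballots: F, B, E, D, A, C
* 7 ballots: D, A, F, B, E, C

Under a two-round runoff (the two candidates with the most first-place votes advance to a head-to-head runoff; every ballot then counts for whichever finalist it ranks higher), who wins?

C

Round 1 first-place votes: A 13, B 15, C 17, D 7, E 11, F 22. F and C advance.
Runoff: F is ranked above C on 40 ballots, C above F on 45.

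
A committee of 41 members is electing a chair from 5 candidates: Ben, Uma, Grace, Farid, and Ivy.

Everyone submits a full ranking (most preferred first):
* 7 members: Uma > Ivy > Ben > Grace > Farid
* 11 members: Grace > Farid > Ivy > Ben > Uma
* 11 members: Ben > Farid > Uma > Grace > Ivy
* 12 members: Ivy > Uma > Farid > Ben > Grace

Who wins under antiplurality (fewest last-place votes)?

Last-place votes: Ben 0, Uma 11, Grace 12, Farid 7, Ivy 11.

Ben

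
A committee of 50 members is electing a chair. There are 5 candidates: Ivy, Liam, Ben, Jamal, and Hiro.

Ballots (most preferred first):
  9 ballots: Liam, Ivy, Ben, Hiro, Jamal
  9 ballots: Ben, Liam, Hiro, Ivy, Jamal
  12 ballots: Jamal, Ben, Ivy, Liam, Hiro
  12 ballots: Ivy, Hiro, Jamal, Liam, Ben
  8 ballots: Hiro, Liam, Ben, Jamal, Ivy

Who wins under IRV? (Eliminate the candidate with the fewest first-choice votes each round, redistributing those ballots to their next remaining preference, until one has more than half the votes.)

Liam

Round 1: Ivy 12, Liam 9, Ben 9, Jamal 12, Hiro 8. Hiro eliminated.
Round 2: Ivy 12, Liam 17, Ben 9, Jamal 12. Ben eliminated.
Round 3: Ivy 12, Liam 26, Jamal 12. Liam has a majority (≥26).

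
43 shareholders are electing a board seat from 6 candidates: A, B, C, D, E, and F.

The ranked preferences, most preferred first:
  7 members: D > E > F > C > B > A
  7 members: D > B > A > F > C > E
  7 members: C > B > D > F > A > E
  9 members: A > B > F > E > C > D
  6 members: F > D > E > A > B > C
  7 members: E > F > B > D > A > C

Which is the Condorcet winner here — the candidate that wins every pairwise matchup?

B

B vs A: 28–15
B vs C: 29–14
B vs D: 23–20
B vs E: 23–20
B vs F: 23–20
B beats every other candidate.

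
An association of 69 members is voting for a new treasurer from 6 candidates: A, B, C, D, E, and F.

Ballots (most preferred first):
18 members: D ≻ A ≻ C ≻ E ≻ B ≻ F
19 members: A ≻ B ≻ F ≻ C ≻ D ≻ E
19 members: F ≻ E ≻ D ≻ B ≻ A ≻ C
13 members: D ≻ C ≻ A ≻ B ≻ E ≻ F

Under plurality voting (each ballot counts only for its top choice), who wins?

D

First-place votes: A 19, B 0, C 0, D 31, E 0, F 19.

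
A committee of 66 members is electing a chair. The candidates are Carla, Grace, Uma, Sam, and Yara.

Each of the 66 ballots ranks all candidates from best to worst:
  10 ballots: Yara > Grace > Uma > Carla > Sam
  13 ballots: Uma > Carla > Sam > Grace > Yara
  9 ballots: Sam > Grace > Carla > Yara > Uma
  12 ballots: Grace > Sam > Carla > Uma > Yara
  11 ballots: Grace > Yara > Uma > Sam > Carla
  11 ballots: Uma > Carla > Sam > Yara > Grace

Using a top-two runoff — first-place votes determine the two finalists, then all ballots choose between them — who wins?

Round 1 first-place votes: Carla 0, Grace 23, Uma 24, Sam 9, Yara 10. Uma and Grace advance.
Runoff: Uma is ranked above Grace on 24 ballots, Grace above Uma on 42.

Grace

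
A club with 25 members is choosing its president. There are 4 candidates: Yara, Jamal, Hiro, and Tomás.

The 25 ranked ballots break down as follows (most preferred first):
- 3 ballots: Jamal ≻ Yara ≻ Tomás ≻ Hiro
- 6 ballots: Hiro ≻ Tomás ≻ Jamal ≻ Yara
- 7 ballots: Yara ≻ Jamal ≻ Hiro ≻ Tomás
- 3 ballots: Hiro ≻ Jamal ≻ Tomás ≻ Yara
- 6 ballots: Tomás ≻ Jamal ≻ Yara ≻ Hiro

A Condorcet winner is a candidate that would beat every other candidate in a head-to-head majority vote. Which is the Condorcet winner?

Jamal vs Yara: 18–7
Jamal vs Hiro: 16–9
Jamal vs Tomás: 13–12
Jamal beats every other candidate.

Jamal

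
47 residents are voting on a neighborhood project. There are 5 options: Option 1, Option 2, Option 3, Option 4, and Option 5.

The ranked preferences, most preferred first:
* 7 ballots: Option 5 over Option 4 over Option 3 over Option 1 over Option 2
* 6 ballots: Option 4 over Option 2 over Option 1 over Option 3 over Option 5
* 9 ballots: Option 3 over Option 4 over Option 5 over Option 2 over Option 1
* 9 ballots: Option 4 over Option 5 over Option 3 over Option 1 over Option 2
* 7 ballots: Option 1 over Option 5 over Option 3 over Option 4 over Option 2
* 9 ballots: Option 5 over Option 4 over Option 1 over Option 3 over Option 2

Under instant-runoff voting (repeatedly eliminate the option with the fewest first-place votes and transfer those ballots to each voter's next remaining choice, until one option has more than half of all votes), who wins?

Option 4

Round 1: Option 1 7, Option 2 0, Option 3 9, Option 4 15, Option 5 16. Option 2 eliminated.
Round 2: Option 1 7, Option 3 9, Option 4 15, Option 5 16. Option 1 eliminated.
Round 3: Option 3 9, Option 4 15, Option 5 23. Option 3 eliminated.
Round 4: Option 4 24, Option 5 23. Option 4 has a majority (≥24).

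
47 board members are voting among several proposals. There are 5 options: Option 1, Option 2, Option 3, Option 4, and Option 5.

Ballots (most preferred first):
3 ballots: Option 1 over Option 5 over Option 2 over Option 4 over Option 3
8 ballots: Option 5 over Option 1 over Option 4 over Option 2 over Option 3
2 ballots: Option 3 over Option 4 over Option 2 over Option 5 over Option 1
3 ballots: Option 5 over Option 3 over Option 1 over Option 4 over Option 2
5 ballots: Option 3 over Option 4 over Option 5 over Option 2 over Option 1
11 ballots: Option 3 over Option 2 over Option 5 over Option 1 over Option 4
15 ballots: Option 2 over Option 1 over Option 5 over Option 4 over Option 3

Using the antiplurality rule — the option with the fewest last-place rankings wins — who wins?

Option 5

Last-place votes: Option 1 7, Option 2 3, Option 3 26, Option 4 11, Option 5 0.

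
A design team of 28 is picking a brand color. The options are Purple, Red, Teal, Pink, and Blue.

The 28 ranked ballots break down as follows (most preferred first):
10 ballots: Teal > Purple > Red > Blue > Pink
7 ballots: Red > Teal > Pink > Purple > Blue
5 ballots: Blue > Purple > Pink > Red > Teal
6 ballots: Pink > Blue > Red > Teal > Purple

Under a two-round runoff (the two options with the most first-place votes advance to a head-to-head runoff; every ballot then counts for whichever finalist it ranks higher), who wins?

Red

Round 1 first-place votes: Purple 0, Red 7, Teal 10, Pink 6, Blue 5. Teal and Red advance.
Runoff: Teal is ranked above Red on 10 ballots, Red above Teal on 18.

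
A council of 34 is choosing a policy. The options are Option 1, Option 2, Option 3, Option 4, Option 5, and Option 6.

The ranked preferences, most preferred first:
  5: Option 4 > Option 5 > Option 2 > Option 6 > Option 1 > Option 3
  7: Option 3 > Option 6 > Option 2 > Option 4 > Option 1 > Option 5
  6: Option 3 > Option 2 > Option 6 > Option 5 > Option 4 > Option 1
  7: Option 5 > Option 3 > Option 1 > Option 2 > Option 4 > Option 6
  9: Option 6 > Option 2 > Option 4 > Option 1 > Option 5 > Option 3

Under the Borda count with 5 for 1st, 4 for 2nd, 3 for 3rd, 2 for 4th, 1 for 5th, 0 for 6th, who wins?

Option 2

Option 1: 5×1 + 7×1 + 6×0 + 7×3 + 9×2 = 51
Option 2: 5×3 + 7×3 + 6×4 + 7×2 + 9×4 = 110
Option 3: 5×0 + 7×5 + 6×5 + 7×4 + 9×0 = 93
Option 4: 5×5 + 7×2 + 6×1 + 7×1 + 9×3 = 79
Option 5: 5×4 + 7×0 + 6×2 + 7×5 + 9×1 = 76
Option 6: 5×2 + 7×4 + 6×3 + 7×0 + 9×5 = 101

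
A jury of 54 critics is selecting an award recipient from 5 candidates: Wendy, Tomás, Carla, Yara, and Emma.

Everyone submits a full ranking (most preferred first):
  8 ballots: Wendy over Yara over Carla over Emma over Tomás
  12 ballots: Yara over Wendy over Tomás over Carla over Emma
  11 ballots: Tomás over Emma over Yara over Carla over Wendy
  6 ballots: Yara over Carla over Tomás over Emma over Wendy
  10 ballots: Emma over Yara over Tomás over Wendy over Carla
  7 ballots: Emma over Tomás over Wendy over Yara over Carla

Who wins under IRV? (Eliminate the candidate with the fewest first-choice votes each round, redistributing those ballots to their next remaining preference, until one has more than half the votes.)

Emma

Round 1: Wendy 8, Tomás 11, Carla 0, Yara 18, Emma 17. Carla eliminated.
Round 2: Wendy 8, Tomás 11, Yara 18, Emma 17. Wendy eliminated.
Round 3: Tomás 11, Yara 26, Emma 17. Tomás eliminated.
Round 4: Yara 26, Emma 28. Emma has a majority (≥28).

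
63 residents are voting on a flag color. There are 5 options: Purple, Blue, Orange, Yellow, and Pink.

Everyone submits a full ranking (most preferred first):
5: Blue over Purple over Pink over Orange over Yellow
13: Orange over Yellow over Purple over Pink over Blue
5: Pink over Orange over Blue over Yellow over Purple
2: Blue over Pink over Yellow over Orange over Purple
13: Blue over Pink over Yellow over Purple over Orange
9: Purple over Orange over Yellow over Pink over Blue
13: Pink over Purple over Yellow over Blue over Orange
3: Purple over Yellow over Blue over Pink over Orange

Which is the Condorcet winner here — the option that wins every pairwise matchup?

Pink vs Purple: 33–30
Pink vs Blue: 40–23
Pink vs Orange: 41–22
Pink vs Yellow: 38–25
Pink beats every other option.

Pink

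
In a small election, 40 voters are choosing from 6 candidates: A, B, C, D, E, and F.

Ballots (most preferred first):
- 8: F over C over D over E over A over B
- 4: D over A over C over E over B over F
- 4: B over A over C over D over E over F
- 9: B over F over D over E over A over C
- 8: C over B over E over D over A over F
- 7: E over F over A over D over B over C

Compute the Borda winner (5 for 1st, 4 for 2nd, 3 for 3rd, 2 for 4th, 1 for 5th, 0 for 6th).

D

A: 8×1 + 4×4 + 4×4 + 9×1 + 8×1 + 7×3 = 78
B: 8×0 + 4×1 + 4×5 + 9×5 + 8×4 + 7×1 = 108
C: 8×4 + 4×3 + 4×3 + 9×0 + 8×5 + 7×0 = 96
D: 8×3 + 4×5 + 4×2 + 9×3 + 8×2 + 7×2 = 109
E: 8×2 + 4×2 + 4×1 + 9×2 + 8×3 + 7×5 = 105
F: 8×5 + 4×0 + 4×0 + 9×4 + 8×0 + 7×4 = 104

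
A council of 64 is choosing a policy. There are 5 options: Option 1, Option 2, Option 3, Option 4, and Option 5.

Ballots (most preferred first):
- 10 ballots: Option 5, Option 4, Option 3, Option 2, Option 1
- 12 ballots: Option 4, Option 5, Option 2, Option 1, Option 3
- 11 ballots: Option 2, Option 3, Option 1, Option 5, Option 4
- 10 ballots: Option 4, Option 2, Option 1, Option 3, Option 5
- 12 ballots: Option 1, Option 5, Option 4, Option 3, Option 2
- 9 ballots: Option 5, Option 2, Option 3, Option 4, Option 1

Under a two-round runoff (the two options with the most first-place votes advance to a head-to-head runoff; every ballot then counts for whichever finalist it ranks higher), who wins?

Round 1 first-place votes: Option 1 12, Option 2 11, Option 3 0, Option 4 22, Option 5 19. Option 4 and Option 5 advance.
Runoff: Option 4 is ranked above Option 5 on 22 ballots, Option 5 above Option 4 on 42.

Option 5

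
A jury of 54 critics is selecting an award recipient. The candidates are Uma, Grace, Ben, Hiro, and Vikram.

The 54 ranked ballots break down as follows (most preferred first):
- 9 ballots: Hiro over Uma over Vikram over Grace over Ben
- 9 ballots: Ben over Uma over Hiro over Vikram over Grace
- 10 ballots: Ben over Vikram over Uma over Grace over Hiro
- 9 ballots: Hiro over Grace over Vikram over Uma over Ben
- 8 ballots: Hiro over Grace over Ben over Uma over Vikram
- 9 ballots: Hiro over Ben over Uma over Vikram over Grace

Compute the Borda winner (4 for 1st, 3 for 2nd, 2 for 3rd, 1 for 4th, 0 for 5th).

Uma: 9×3 + 9×3 + 10×2 + 9×1 + 8×1 + 9×2 = 109
Grace: 9×1 + 9×0 + 10×1 + 9×3 + 8×3 + 9×0 = 70
Ben: 9×0 + 9×4 + 10×4 + 9×0 + 8×2 + 9×3 = 119
Hiro: 9×4 + 9×2 + 10×0 + 9×4 + 8×4 + 9×4 = 158
Vikram: 9×2 + 9×1 + 10×3 + 9×2 + 8×0 + 9×1 = 84

Hiro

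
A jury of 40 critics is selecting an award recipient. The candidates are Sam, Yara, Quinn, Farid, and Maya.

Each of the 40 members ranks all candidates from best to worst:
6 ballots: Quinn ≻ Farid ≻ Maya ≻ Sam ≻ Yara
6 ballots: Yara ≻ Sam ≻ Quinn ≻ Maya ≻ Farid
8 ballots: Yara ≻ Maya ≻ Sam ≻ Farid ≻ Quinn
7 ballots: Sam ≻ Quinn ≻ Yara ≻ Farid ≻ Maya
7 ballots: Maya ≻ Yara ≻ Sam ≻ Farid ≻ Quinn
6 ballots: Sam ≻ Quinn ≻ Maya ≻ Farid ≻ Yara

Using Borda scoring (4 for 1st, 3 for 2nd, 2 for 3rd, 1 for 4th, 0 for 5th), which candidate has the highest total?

Sam

Sam: 6×1 + 6×3 + 8×2 + 7×4 + 7×2 + 6×4 = 106
Yara: 6×0 + 6×4 + 8×4 + 7×2 + 7×3 + 6×0 = 91
Quinn: 6×4 + 6×2 + 8×0 + 7×3 + 7×0 + 6×3 = 75
Farid: 6×3 + 6×0 + 8×1 + 7×1 + 7×1 + 6×1 = 46
Maya: 6×2 + 6×1 + 8×3 + 7×0 + 7×4 + 6×2 = 82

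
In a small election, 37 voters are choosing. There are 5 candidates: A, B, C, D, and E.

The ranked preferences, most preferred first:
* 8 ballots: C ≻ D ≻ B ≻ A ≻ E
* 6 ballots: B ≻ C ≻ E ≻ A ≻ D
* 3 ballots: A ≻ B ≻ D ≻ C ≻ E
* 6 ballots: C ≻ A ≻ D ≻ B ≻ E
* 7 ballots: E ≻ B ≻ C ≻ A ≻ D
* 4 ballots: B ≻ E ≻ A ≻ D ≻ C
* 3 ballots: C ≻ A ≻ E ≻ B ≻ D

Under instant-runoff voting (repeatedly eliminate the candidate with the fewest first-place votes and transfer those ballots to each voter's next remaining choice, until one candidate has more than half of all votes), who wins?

Round 1: A 3, B 10, C 17, D 0, E 7. D eliminated.
Round 2: A 3, B 10, C 17, E 7. A eliminated.
Round 3: B 13, C 17, E 7. E eliminated.
Round 4: B 20, C 17. B has a majority (≥19).

B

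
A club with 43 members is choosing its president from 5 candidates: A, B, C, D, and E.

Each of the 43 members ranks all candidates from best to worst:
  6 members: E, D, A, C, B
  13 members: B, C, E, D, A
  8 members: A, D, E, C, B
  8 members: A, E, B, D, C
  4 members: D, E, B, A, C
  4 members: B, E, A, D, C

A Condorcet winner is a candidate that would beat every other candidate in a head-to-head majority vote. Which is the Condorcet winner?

E

E vs A: 27–16
E vs B: 26–17
E vs C: 30–13
E vs D: 31–12
E beats every other candidate.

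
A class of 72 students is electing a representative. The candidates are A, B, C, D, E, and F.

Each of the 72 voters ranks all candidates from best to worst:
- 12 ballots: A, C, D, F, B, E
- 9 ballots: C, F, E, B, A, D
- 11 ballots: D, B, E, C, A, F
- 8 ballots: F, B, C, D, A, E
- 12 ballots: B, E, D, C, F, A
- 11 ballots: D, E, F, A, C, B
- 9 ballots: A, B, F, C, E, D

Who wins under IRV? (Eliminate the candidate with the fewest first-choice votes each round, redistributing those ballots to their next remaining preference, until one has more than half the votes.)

B

Round 1: A 21, B 12, C 9, D 22, E 0, F 8. E eliminated.
Round 2: A 21, B 12, C 9, D 22, F 8. F eliminated.
Round 3: A 21, B 20, C 9, D 22. C eliminated.
Round 4: A 21, B 29, D 22. A eliminated.
Round 5: B 38, D 34. B has a majority (≥37).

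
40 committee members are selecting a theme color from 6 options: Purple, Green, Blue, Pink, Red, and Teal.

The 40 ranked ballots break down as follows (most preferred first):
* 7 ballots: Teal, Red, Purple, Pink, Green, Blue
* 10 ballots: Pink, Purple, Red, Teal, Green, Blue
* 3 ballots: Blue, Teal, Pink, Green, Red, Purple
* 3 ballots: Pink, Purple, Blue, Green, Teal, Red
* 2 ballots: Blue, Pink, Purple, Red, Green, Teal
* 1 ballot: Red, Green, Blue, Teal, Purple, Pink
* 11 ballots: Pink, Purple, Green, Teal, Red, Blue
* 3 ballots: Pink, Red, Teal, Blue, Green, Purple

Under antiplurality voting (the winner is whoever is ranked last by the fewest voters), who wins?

Last-place votes: Purple 6, Green 0, Blue 28, Pink 1, Red 3, Teal 2.

Green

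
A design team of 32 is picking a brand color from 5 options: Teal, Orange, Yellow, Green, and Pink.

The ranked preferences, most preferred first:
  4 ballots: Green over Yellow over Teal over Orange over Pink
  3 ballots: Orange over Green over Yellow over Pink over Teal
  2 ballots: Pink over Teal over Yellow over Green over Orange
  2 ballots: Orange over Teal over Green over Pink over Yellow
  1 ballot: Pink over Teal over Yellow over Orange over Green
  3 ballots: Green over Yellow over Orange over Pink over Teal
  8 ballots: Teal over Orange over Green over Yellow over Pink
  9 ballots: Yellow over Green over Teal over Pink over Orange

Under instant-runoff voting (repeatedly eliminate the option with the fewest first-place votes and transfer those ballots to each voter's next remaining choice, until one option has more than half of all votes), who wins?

Round 1: Teal 8, Orange 5, Yellow 9, Green 7, Pink 3. Pink eliminated.
Round 2: Teal 11, Orange 5, Yellow 9, Green 7. Orange eliminated.
Round 3: Teal 13, Yellow 9, Green 10. Yellow eliminated.
Round 4: Teal 13, Green 19. Green has a majority (≥17).

Green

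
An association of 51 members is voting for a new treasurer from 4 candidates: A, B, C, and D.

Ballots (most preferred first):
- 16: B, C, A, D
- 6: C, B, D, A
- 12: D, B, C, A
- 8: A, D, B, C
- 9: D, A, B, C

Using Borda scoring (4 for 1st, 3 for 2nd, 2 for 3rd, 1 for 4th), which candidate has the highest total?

B

A: 16×2 + 6×1 + 12×1 + 8×4 + 9×3 = 109
B: 16×4 + 6×3 + 12×3 + 8×2 + 9×2 = 152
C: 16×3 + 6×4 + 12×2 + 8×1 + 9×1 = 113
D: 16×1 + 6×2 + 12×4 + 8×3 + 9×4 = 136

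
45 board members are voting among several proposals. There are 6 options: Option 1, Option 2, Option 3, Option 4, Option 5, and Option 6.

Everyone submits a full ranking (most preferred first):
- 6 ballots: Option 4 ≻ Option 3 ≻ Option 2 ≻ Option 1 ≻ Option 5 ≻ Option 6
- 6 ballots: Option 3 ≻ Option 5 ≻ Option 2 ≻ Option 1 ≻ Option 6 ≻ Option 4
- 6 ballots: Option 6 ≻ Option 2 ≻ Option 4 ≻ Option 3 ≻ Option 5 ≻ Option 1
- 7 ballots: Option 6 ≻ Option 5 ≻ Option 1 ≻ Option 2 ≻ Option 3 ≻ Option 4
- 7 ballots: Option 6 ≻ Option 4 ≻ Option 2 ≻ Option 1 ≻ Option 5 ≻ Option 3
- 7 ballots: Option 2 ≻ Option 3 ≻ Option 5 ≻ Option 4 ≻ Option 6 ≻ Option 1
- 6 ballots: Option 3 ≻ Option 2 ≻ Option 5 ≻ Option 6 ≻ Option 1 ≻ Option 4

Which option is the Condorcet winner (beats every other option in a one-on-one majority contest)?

Option 2

Option 2 vs Option 1: 38–7
Option 2 vs Option 3: 27–18
Option 2 vs Option 4: 32–13
Option 2 vs Option 5: 32–13
Option 2 vs Option 6: 25–20
Option 2 beats every other option.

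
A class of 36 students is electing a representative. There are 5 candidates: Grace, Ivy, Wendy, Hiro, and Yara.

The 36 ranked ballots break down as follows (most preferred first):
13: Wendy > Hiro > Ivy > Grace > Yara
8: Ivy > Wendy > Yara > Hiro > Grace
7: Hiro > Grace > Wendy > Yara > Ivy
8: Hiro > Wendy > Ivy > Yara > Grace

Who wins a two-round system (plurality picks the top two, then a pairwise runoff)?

Wendy

Round 1 first-place votes: Grace 0, Ivy 8, Wendy 13, Hiro 15, Yara 0. Hiro and Wendy advance.
Runoff: Hiro is ranked above Wendy on 15 ballots, Wendy above Hiro on 21.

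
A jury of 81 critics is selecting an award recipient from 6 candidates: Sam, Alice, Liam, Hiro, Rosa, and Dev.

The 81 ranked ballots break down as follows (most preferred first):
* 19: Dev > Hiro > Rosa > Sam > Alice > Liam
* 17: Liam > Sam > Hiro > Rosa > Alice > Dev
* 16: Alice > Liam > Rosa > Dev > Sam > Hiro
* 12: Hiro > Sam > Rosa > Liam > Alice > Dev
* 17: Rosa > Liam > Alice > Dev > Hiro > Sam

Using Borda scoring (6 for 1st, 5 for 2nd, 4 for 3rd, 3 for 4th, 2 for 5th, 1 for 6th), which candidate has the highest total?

Sam: 19×3 + 17×5 + 16×2 + 12×5 + 17×1 = 251
Alice: 19×2 + 17×2 + 16×6 + 12×2 + 17×4 = 260
Liam: 19×1 + 17×6 + 16×5 + 12×3 + 17×5 = 322
Hiro: 19×5 + 17×4 + 16×1 + 12×6 + 17×2 = 285
Rosa: 19×4 + 17×3 + 16×4 + 12×4 + 17×6 = 341
Dev: 19×6 + 17×1 + 16×3 + 12×1 + 17×3 = 242

Rosa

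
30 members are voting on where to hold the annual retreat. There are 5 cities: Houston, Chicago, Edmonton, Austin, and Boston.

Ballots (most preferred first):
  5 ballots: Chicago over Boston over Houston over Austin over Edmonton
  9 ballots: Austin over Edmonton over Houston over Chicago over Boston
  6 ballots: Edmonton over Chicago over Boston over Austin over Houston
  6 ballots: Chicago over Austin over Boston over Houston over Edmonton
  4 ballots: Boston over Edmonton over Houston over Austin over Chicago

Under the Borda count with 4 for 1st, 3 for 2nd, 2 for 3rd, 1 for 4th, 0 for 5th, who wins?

Houston: 5×2 + 9×2 + 6×0 + 6×1 + 4×2 = 42
Chicago: 5×4 + 9×1 + 6×3 + 6×4 + 4×0 = 71
Edmonton: 5×0 + 9×3 + 6×4 + 6×0 + 4×3 = 63
Austin: 5×1 + 9×4 + 6×1 + 6×3 + 4×1 = 69
Boston: 5×3 + 9×0 + 6×2 + 6×2 + 4×4 = 55

Chicago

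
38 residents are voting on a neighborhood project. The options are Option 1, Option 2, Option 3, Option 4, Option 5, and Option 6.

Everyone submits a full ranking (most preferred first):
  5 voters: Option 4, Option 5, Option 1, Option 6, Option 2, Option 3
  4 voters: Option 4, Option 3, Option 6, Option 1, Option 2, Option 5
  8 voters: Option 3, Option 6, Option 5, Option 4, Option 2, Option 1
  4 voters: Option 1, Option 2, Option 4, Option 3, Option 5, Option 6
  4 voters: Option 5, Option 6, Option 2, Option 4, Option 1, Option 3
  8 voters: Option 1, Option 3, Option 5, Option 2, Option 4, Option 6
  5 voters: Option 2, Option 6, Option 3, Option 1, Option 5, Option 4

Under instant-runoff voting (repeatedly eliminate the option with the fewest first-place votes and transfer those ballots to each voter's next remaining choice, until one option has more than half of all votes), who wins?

Option 4

Round 1: Option 1 12, Option 2 5, Option 3 8, Option 4 9, Option 5 4, Option 6 0. Option 6 eliminated.
Round 2: Option 1 12, Option 2 5, Option 3 8, Option 4 9, Option 5 4. Option 5 eliminated.
Round 3: Option 1 12, Option 2 9, Option 3 8, Option 4 9. Option 3 eliminated.
Round 4: Option 1 12, Option 2 9, Option 4 17. Option 2 eliminated.
Round 5: Option 1 17, Option 4 21. Option 4 has a majority (≥20).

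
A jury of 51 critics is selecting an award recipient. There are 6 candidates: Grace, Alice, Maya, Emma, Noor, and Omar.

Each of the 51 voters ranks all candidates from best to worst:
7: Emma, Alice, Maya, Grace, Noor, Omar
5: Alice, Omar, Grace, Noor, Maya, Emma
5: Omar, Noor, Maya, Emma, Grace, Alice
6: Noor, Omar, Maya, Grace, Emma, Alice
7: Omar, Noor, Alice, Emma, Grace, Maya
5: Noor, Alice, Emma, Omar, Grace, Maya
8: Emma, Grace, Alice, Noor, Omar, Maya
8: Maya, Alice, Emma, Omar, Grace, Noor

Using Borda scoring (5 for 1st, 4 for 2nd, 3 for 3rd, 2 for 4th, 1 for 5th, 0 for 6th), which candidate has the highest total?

Grace: 7×2 + 5×3 + 5×1 + 6×2 + 7×1 + 5×1 + 8×4 + 8×1 = 98
Alice: 7×4 + 5×5 + 5×0 + 6×0 + 7×3 + 5×4 + 8×3 + 8×4 = 150
Maya: 7×3 + 5×1 + 5×3 + 6×3 + 7×0 + 5×0 + 8×0 + 8×5 = 99
Emma: 7×5 + 5×0 + 5×2 + 6×1 + 7×2 + 5×3 + 8×5 + 8×3 = 144
Noor: 7×1 + 5×2 + 5×4 + 6×5 + 7×4 + 5×5 + 8×2 + 8×0 = 136
Omar: 7×0 + 5×4 + 5×5 + 6×4 + 7×5 + 5×2 + 8×1 + 8×2 = 138

Alice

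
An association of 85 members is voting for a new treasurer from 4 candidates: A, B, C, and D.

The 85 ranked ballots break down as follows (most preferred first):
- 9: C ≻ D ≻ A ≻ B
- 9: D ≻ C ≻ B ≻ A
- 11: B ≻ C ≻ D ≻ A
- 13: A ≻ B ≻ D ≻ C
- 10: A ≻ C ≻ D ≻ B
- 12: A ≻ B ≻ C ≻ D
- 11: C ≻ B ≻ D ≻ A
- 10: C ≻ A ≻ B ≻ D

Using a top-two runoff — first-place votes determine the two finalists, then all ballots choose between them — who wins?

C

Round 1 first-place votes: A 35, B 11, C 30, D 9. A and C advance.
Runoff: A is ranked above C on 35 ballots, C above A on 50.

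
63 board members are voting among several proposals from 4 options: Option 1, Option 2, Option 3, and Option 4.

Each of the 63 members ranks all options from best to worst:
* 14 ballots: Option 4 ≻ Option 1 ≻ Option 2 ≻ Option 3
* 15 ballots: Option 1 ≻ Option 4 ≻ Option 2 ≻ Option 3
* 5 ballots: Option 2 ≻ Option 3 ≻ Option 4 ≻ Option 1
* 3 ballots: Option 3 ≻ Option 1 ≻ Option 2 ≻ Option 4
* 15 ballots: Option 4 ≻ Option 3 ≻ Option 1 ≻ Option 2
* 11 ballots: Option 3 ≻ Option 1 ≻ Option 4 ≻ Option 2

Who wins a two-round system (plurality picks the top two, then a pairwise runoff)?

Round 1 first-place votes: Option 1 15, Option 2 5, Option 3 14, Option 4 29. Option 4 and Option 1 advance.
Runoff: Option 4 is ranked above Option 1 on 34 ballots, Option 1 above Option 4 on 29.

Option 4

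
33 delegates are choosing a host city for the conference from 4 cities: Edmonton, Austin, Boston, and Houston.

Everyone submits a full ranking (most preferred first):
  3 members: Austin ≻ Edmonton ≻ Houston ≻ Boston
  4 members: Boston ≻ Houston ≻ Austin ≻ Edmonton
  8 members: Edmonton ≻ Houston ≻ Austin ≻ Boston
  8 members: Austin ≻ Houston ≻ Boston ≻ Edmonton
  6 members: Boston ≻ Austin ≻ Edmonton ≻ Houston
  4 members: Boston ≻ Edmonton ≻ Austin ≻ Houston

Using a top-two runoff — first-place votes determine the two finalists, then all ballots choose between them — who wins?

Round 1 first-place votes: Edmonton 8, Austin 11, Boston 14, Houston 0. Boston and Austin advance.
Runoff: Boston is ranked above Austin on 14 ballots, Austin above Boston on 19.

Austin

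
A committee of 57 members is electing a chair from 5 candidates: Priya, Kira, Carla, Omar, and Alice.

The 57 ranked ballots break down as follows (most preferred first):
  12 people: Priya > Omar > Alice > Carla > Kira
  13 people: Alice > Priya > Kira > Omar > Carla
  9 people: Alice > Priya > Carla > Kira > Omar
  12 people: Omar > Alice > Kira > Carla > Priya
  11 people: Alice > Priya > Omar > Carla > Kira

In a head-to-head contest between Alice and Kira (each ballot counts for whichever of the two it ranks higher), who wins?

Alice is ranked above Kira on 57 ballots; Kira above Alice on 0.

Alice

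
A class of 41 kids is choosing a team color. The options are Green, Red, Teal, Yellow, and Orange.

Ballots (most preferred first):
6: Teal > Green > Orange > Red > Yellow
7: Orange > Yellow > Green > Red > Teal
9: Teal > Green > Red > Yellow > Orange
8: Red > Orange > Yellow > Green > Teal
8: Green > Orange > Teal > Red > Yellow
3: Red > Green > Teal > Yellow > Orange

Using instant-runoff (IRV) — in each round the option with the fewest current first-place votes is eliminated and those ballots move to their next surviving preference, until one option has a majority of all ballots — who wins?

Round 1: Green 8, Red 11, Teal 15, Yellow 0, Orange 7. Yellow eliminated.
Round 2: Green 8, Red 11, Teal 15, Orange 7. Orange eliminated.
Round 3: Green 15, Red 11, Teal 15. Red eliminated.
Round 4: Green 26, Teal 15. Green has a majority (≥21).

Green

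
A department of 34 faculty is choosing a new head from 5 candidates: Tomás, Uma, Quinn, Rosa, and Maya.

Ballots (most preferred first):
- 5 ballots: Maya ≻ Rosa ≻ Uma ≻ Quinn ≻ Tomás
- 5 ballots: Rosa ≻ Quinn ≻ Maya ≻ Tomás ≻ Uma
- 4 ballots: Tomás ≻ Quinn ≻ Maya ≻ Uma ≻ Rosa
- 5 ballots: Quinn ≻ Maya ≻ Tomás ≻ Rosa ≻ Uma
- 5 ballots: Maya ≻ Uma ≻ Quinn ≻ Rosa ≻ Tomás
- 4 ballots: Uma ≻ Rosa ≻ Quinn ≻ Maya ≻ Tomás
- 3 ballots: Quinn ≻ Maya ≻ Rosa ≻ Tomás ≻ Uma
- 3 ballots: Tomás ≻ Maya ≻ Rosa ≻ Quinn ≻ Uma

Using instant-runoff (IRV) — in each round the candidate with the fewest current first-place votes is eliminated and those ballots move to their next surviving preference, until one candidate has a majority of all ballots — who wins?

Quinn

Round 1: Tomás 7, Uma 4, Quinn 8, Rosa 5, Maya 10. Uma eliminated.
Round 2: Tomás 7, Quinn 8, Rosa 9, Maya 10. Tomás eliminated.
Round 3: Quinn 12, Rosa 9, Maya 13. Rosa eliminated.
Round 4: Quinn 21, Maya 13. Quinn has a majority (≥18).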